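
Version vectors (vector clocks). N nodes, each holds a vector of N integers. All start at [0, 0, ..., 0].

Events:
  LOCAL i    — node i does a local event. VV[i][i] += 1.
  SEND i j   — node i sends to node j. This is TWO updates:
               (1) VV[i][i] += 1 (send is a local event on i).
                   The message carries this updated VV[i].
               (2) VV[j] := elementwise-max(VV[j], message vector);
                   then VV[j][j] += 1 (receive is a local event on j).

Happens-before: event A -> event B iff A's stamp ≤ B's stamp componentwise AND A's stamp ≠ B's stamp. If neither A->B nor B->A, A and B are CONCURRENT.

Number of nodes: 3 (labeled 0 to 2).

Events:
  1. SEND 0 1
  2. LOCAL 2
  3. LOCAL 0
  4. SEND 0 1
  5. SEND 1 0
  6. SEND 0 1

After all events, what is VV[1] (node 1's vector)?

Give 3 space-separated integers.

Initial: VV[0]=[0, 0, 0]
Initial: VV[1]=[0, 0, 0]
Initial: VV[2]=[0, 0, 0]
Event 1: SEND 0->1: VV[0][0]++ -> VV[0]=[1, 0, 0], msg_vec=[1, 0, 0]; VV[1]=max(VV[1],msg_vec) then VV[1][1]++ -> VV[1]=[1, 1, 0]
Event 2: LOCAL 2: VV[2][2]++ -> VV[2]=[0, 0, 1]
Event 3: LOCAL 0: VV[0][0]++ -> VV[0]=[2, 0, 0]
Event 4: SEND 0->1: VV[0][0]++ -> VV[0]=[3, 0, 0], msg_vec=[3, 0, 0]; VV[1]=max(VV[1],msg_vec) then VV[1][1]++ -> VV[1]=[3, 2, 0]
Event 5: SEND 1->0: VV[1][1]++ -> VV[1]=[3, 3, 0], msg_vec=[3, 3, 0]; VV[0]=max(VV[0],msg_vec) then VV[0][0]++ -> VV[0]=[4, 3, 0]
Event 6: SEND 0->1: VV[0][0]++ -> VV[0]=[5, 3, 0], msg_vec=[5, 3, 0]; VV[1]=max(VV[1],msg_vec) then VV[1][1]++ -> VV[1]=[5, 4, 0]
Final vectors: VV[0]=[5, 3, 0]; VV[1]=[5, 4, 0]; VV[2]=[0, 0, 1]

Answer: 5 4 0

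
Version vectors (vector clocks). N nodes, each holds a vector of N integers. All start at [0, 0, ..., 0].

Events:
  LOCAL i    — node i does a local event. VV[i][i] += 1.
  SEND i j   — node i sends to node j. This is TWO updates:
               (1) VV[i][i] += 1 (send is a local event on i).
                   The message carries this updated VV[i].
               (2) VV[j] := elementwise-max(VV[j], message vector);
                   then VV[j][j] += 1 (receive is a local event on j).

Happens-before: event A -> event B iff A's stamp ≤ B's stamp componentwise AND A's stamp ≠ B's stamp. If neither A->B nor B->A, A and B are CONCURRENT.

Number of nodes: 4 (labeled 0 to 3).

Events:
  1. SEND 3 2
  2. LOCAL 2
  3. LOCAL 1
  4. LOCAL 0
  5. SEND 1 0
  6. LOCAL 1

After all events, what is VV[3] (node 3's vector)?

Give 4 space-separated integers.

Answer: 0 0 0 1

Derivation:
Initial: VV[0]=[0, 0, 0, 0]
Initial: VV[1]=[0, 0, 0, 0]
Initial: VV[2]=[0, 0, 0, 0]
Initial: VV[3]=[0, 0, 0, 0]
Event 1: SEND 3->2: VV[3][3]++ -> VV[3]=[0, 0, 0, 1], msg_vec=[0, 0, 0, 1]; VV[2]=max(VV[2],msg_vec) then VV[2][2]++ -> VV[2]=[0, 0, 1, 1]
Event 2: LOCAL 2: VV[2][2]++ -> VV[2]=[0, 0, 2, 1]
Event 3: LOCAL 1: VV[1][1]++ -> VV[1]=[0, 1, 0, 0]
Event 4: LOCAL 0: VV[0][0]++ -> VV[0]=[1, 0, 0, 0]
Event 5: SEND 1->0: VV[1][1]++ -> VV[1]=[0, 2, 0, 0], msg_vec=[0, 2, 0, 0]; VV[0]=max(VV[0],msg_vec) then VV[0][0]++ -> VV[0]=[2, 2, 0, 0]
Event 6: LOCAL 1: VV[1][1]++ -> VV[1]=[0, 3, 0, 0]
Final vectors: VV[0]=[2, 2, 0, 0]; VV[1]=[0, 3, 0, 0]; VV[2]=[0, 0, 2, 1]; VV[3]=[0, 0, 0, 1]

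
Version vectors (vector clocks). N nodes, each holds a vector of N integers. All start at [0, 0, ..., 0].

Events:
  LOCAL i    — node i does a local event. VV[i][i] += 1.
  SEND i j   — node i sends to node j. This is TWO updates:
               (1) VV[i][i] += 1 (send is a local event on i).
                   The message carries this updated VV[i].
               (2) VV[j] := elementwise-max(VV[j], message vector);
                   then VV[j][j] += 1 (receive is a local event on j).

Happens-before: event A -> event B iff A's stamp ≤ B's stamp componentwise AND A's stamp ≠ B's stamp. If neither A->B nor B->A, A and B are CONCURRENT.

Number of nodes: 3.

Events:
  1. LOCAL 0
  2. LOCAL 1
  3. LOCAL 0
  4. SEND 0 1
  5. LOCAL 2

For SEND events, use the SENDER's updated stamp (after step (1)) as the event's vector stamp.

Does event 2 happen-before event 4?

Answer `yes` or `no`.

Answer: no

Derivation:
Initial: VV[0]=[0, 0, 0]
Initial: VV[1]=[0, 0, 0]
Initial: VV[2]=[0, 0, 0]
Event 1: LOCAL 0: VV[0][0]++ -> VV[0]=[1, 0, 0]
Event 2: LOCAL 1: VV[1][1]++ -> VV[1]=[0, 1, 0]
Event 3: LOCAL 0: VV[0][0]++ -> VV[0]=[2, 0, 0]
Event 4: SEND 0->1: VV[0][0]++ -> VV[0]=[3, 0, 0], msg_vec=[3, 0, 0]; VV[1]=max(VV[1],msg_vec) then VV[1][1]++ -> VV[1]=[3, 2, 0]
Event 5: LOCAL 2: VV[2][2]++ -> VV[2]=[0, 0, 1]
Event 2 stamp: [0, 1, 0]
Event 4 stamp: [3, 0, 0]
[0, 1, 0] <= [3, 0, 0]? False. Equal? False. Happens-before: False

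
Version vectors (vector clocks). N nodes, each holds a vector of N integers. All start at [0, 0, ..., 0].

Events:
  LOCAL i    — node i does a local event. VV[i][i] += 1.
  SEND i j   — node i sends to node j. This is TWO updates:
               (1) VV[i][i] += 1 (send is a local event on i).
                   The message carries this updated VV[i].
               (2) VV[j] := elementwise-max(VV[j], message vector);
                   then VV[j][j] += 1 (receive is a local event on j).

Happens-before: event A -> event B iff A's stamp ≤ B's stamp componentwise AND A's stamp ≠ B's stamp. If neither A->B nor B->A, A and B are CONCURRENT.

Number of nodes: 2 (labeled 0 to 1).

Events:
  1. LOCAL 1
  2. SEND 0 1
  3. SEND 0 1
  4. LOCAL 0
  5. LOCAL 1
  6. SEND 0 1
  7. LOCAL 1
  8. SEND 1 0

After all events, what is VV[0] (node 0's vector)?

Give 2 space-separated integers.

Answer: 5 7

Derivation:
Initial: VV[0]=[0, 0]
Initial: VV[1]=[0, 0]
Event 1: LOCAL 1: VV[1][1]++ -> VV[1]=[0, 1]
Event 2: SEND 0->1: VV[0][0]++ -> VV[0]=[1, 0], msg_vec=[1, 0]; VV[1]=max(VV[1],msg_vec) then VV[1][1]++ -> VV[1]=[1, 2]
Event 3: SEND 0->1: VV[0][0]++ -> VV[0]=[2, 0], msg_vec=[2, 0]; VV[1]=max(VV[1],msg_vec) then VV[1][1]++ -> VV[1]=[2, 3]
Event 4: LOCAL 0: VV[0][0]++ -> VV[0]=[3, 0]
Event 5: LOCAL 1: VV[1][1]++ -> VV[1]=[2, 4]
Event 6: SEND 0->1: VV[0][0]++ -> VV[0]=[4, 0], msg_vec=[4, 0]; VV[1]=max(VV[1],msg_vec) then VV[1][1]++ -> VV[1]=[4, 5]
Event 7: LOCAL 1: VV[1][1]++ -> VV[1]=[4, 6]
Event 8: SEND 1->0: VV[1][1]++ -> VV[1]=[4, 7], msg_vec=[4, 7]; VV[0]=max(VV[0],msg_vec) then VV[0][0]++ -> VV[0]=[5, 7]
Final vectors: VV[0]=[5, 7]; VV[1]=[4, 7]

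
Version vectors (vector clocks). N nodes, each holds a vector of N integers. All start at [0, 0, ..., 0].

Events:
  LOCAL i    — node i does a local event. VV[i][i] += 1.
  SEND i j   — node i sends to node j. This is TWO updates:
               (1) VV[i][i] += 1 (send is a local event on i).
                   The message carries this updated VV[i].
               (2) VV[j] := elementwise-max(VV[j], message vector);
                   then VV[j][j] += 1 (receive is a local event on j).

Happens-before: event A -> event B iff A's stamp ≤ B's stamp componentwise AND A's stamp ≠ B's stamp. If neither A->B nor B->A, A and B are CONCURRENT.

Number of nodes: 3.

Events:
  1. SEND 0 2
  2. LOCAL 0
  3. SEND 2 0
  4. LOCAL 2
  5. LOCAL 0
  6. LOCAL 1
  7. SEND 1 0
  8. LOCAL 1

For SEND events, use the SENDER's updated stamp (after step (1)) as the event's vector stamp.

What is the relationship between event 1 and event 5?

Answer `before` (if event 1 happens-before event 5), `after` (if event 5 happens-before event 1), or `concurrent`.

Initial: VV[0]=[0, 0, 0]
Initial: VV[1]=[0, 0, 0]
Initial: VV[2]=[0, 0, 0]
Event 1: SEND 0->2: VV[0][0]++ -> VV[0]=[1, 0, 0], msg_vec=[1, 0, 0]; VV[2]=max(VV[2],msg_vec) then VV[2][2]++ -> VV[2]=[1, 0, 1]
Event 2: LOCAL 0: VV[0][0]++ -> VV[0]=[2, 0, 0]
Event 3: SEND 2->0: VV[2][2]++ -> VV[2]=[1, 0, 2], msg_vec=[1, 0, 2]; VV[0]=max(VV[0],msg_vec) then VV[0][0]++ -> VV[0]=[3, 0, 2]
Event 4: LOCAL 2: VV[2][2]++ -> VV[2]=[1, 0, 3]
Event 5: LOCAL 0: VV[0][0]++ -> VV[0]=[4, 0, 2]
Event 6: LOCAL 1: VV[1][1]++ -> VV[1]=[0, 1, 0]
Event 7: SEND 1->0: VV[1][1]++ -> VV[1]=[0, 2, 0], msg_vec=[0, 2, 0]; VV[0]=max(VV[0],msg_vec) then VV[0][0]++ -> VV[0]=[5, 2, 2]
Event 8: LOCAL 1: VV[1][1]++ -> VV[1]=[0, 3, 0]
Event 1 stamp: [1, 0, 0]
Event 5 stamp: [4, 0, 2]
[1, 0, 0] <= [4, 0, 2]? True
[4, 0, 2] <= [1, 0, 0]? False
Relation: before

Answer: before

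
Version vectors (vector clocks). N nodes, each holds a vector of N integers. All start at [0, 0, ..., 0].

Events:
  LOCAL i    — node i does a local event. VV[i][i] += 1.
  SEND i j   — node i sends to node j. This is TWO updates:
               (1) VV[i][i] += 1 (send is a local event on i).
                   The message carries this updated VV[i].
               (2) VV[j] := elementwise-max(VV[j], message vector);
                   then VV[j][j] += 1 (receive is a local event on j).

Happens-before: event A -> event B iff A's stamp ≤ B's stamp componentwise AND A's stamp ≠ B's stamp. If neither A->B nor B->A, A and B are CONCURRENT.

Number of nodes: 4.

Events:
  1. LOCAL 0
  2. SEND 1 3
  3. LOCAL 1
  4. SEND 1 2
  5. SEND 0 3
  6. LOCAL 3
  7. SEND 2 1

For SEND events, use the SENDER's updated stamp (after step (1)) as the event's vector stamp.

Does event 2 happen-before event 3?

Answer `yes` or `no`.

Initial: VV[0]=[0, 0, 0, 0]
Initial: VV[1]=[0, 0, 0, 0]
Initial: VV[2]=[0, 0, 0, 0]
Initial: VV[3]=[0, 0, 0, 0]
Event 1: LOCAL 0: VV[0][0]++ -> VV[0]=[1, 0, 0, 0]
Event 2: SEND 1->3: VV[1][1]++ -> VV[1]=[0, 1, 0, 0], msg_vec=[0, 1, 0, 0]; VV[3]=max(VV[3],msg_vec) then VV[3][3]++ -> VV[3]=[0, 1, 0, 1]
Event 3: LOCAL 1: VV[1][1]++ -> VV[1]=[0, 2, 0, 0]
Event 4: SEND 1->2: VV[1][1]++ -> VV[1]=[0, 3, 0, 0], msg_vec=[0, 3, 0, 0]; VV[2]=max(VV[2],msg_vec) then VV[2][2]++ -> VV[2]=[0, 3, 1, 0]
Event 5: SEND 0->3: VV[0][0]++ -> VV[0]=[2, 0, 0, 0], msg_vec=[2, 0, 0, 0]; VV[3]=max(VV[3],msg_vec) then VV[3][3]++ -> VV[3]=[2, 1, 0, 2]
Event 6: LOCAL 3: VV[3][3]++ -> VV[3]=[2, 1, 0, 3]
Event 7: SEND 2->1: VV[2][2]++ -> VV[2]=[0, 3, 2, 0], msg_vec=[0, 3, 2, 0]; VV[1]=max(VV[1],msg_vec) then VV[1][1]++ -> VV[1]=[0, 4, 2, 0]
Event 2 stamp: [0, 1, 0, 0]
Event 3 stamp: [0, 2, 0, 0]
[0, 1, 0, 0] <= [0, 2, 0, 0]? True. Equal? False. Happens-before: True

Answer: yes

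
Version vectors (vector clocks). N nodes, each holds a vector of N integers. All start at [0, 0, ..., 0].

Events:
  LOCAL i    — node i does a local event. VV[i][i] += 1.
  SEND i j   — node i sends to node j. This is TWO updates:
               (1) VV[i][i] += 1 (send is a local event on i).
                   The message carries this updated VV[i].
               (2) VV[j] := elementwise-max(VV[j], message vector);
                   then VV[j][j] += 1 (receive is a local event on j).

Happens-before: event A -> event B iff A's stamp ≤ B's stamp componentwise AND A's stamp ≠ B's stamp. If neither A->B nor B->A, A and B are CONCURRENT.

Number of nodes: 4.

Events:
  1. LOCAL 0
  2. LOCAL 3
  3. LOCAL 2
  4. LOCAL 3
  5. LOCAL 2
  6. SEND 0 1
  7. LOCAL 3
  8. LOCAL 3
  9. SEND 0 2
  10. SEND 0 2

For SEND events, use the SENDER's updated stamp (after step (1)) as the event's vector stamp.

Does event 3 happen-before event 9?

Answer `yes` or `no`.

Initial: VV[0]=[0, 0, 0, 0]
Initial: VV[1]=[0, 0, 0, 0]
Initial: VV[2]=[0, 0, 0, 0]
Initial: VV[3]=[0, 0, 0, 0]
Event 1: LOCAL 0: VV[0][0]++ -> VV[0]=[1, 0, 0, 0]
Event 2: LOCAL 3: VV[3][3]++ -> VV[3]=[0, 0, 0, 1]
Event 3: LOCAL 2: VV[2][2]++ -> VV[2]=[0, 0, 1, 0]
Event 4: LOCAL 3: VV[3][3]++ -> VV[3]=[0, 0, 0, 2]
Event 5: LOCAL 2: VV[2][2]++ -> VV[2]=[0, 0, 2, 0]
Event 6: SEND 0->1: VV[0][0]++ -> VV[0]=[2, 0, 0, 0], msg_vec=[2, 0, 0, 0]; VV[1]=max(VV[1],msg_vec) then VV[1][1]++ -> VV[1]=[2, 1, 0, 0]
Event 7: LOCAL 3: VV[3][3]++ -> VV[3]=[0, 0, 0, 3]
Event 8: LOCAL 3: VV[3][3]++ -> VV[3]=[0, 0, 0, 4]
Event 9: SEND 0->2: VV[0][0]++ -> VV[0]=[3, 0, 0, 0], msg_vec=[3, 0, 0, 0]; VV[2]=max(VV[2],msg_vec) then VV[2][2]++ -> VV[2]=[3, 0, 3, 0]
Event 10: SEND 0->2: VV[0][0]++ -> VV[0]=[4, 0, 0, 0], msg_vec=[4, 0, 0, 0]; VV[2]=max(VV[2],msg_vec) then VV[2][2]++ -> VV[2]=[4, 0, 4, 0]
Event 3 stamp: [0, 0, 1, 0]
Event 9 stamp: [3, 0, 0, 0]
[0, 0, 1, 0] <= [3, 0, 0, 0]? False. Equal? False. Happens-before: False

Answer: no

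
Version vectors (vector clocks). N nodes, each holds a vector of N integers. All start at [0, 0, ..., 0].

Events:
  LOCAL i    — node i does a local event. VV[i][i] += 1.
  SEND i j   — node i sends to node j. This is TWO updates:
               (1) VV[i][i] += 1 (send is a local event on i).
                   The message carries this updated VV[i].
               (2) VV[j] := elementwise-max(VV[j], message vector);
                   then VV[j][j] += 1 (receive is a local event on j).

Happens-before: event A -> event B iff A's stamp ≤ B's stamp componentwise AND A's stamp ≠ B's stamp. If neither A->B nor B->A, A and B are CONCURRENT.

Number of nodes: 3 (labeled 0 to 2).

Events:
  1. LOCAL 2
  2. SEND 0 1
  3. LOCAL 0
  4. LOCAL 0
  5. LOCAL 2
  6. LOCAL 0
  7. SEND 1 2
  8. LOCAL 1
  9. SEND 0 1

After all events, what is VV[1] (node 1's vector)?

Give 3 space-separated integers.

Initial: VV[0]=[0, 0, 0]
Initial: VV[1]=[0, 0, 0]
Initial: VV[2]=[0, 0, 0]
Event 1: LOCAL 2: VV[2][2]++ -> VV[2]=[0, 0, 1]
Event 2: SEND 0->1: VV[0][0]++ -> VV[0]=[1, 0, 0], msg_vec=[1, 0, 0]; VV[1]=max(VV[1],msg_vec) then VV[1][1]++ -> VV[1]=[1, 1, 0]
Event 3: LOCAL 0: VV[0][0]++ -> VV[0]=[2, 0, 0]
Event 4: LOCAL 0: VV[0][0]++ -> VV[0]=[3, 0, 0]
Event 5: LOCAL 2: VV[2][2]++ -> VV[2]=[0, 0, 2]
Event 6: LOCAL 0: VV[0][0]++ -> VV[0]=[4, 0, 0]
Event 7: SEND 1->2: VV[1][1]++ -> VV[1]=[1, 2, 0], msg_vec=[1, 2, 0]; VV[2]=max(VV[2],msg_vec) then VV[2][2]++ -> VV[2]=[1, 2, 3]
Event 8: LOCAL 1: VV[1][1]++ -> VV[1]=[1, 3, 0]
Event 9: SEND 0->1: VV[0][0]++ -> VV[0]=[5, 0, 0], msg_vec=[5, 0, 0]; VV[1]=max(VV[1],msg_vec) then VV[1][1]++ -> VV[1]=[5, 4, 0]
Final vectors: VV[0]=[5, 0, 0]; VV[1]=[5, 4, 0]; VV[2]=[1, 2, 3]

Answer: 5 4 0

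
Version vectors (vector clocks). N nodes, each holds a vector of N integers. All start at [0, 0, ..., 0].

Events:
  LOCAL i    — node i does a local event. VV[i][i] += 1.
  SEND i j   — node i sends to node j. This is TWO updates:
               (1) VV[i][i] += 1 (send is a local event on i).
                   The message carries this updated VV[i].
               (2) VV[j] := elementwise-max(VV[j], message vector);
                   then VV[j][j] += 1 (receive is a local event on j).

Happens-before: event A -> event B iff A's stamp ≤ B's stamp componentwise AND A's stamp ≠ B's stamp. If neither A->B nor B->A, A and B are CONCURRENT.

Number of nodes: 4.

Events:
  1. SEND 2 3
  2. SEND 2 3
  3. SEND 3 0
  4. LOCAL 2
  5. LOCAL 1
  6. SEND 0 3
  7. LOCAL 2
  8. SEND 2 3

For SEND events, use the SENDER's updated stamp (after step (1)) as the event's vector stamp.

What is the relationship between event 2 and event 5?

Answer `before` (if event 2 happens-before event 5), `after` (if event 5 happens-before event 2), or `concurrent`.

Initial: VV[0]=[0, 0, 0, 0]
Initial: VV[1]=[0, 0, 0, 0]
Initial: VV[2]=[0, 0, 0, 0]
Initial: VV[3]=[0, 0, 0, 0]
Event 1: SEND 2->3: VV[2][2]++ -> VV[2]=[0, 0, 1, 0], msg_vec=[0, 0, 1, 0]; VV[3]=max(VV[3],msg_vec) then VV[3][3]++ -> VV[3]=[0, 0, 1, 1]
Event 2: SEND 2->3: VV[2][2]++ -> VV[2]=[0, 0, 2, 0], msg_vec=[0, 0, 2, 0]; VV[3]=max(VV[3],msg_vec) then VV[3][3]++ -> VV[3]=[0, 0, 2, 2]
Event 3: SEND 3->0: VV[3][3]++ -> VV[3]=[0, 0, 2, 3], msg_vec=[0, 0, 2, 3]; VV[0]=max(VV[0],msg_vec) then VV[0][0]++ -> VV[0]=[1, 0, 2, 3]
Event 4: LOCAL 2: VV[2][2]++ -> VV[2]=[0, 0, 3, 0]
Event 5: LOCAL 1: VV[1][1]++ -> VV[1]=[0, 1, 0, 0]
Event 6: SEND 0->3: VV[0][0]++ -> VV[0]=[2, 0, 2, 3], msg_vec=[2, 0, 2, 3]; VV[3]=max(VV[3],msg_vec) then VV[3][3]++ -> VV[3]=[2, 0, 2, 4]
Event 7: LOCAL 2: VV[2][2]++ -> VV[2]=[0, 0, 4, 0]
Event 8: SEND 2->3: VV[2][2]++ -> VV[2]=[0, 0, 5, 0], msg_vec=[0, 0, 5, 0]; VV[3]=max(VV[3],msg_vec) then VV[3][3]++ -> VV[3]=[2, 0, 5, 5]
Event 2 stamp: [0, 0, 2, 0]
Event 5 stamp: [0, 1, 0, 0]
[0, 0, 2, 0] <= [0, 1, 0, 0]? False
[0, 1, 0, 0] <= [0, 0, 2, 0]? False
Relation: concurrent

Answer: concurrent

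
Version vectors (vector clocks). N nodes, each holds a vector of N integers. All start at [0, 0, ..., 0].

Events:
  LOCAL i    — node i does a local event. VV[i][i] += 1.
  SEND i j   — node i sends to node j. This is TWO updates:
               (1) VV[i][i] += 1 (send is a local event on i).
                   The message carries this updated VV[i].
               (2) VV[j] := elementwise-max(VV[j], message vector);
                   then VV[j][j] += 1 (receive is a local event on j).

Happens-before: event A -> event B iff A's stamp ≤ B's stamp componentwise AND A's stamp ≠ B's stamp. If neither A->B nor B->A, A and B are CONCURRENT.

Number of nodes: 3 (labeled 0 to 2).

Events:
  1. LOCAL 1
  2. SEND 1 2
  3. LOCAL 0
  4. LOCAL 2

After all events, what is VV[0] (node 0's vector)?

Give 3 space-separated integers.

Initial: VV[0]=[0, 0, 0]
Initial: VV[1]=[0, 0, 0]
Initial: VV[2]=[0, 0, 0]
Event 1: LOCAL 1: VV[1][1]++ -> VV[1]=[0, 1, 0]
Event 2: SEND 1->2: VV[1][1]++ -> VV[1]=[0, 2, 0], msg_vec=[0, 2, 0]; VV[2]=max(VV[2],msg_vec) then VV[2][2]++ -> VV[2]=[0, 2, 1]
Event 3: LOCAL 0: VV[0][0]++ -> VV[0]=[1, 0, 0]
Event 4: LOCAL 2: VV[2][2]++ -> VV[2]=[0, 2, 2]
Final vectors: VV[0]=[1, 0, 0]; VV[1]=[0, 2, 0]; VV[2]=[0, 2, 2]

Answer: 1 0 0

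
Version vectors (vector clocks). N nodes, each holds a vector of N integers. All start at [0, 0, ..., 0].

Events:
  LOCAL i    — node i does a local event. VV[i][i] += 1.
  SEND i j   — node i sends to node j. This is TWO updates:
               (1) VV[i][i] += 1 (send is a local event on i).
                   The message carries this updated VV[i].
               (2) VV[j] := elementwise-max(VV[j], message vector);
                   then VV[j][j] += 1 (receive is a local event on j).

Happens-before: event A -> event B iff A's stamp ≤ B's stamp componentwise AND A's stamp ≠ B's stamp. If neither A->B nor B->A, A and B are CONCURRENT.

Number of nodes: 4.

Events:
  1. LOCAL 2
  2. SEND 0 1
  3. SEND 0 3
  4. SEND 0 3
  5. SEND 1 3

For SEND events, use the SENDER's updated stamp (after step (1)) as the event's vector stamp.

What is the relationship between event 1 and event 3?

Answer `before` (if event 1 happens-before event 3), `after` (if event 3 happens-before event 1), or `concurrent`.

Answer: concurrent

Derivation:
Initial: VV[0]=[0, 0, 0, 0]
Initial: VV[1]=[0, 0, 0, 0]
Initial: VV[2]=[0, 0, 0, 0]
Initial: VV[3]=[0, 0, 0, 0]
Event 1: LOCAL 2: VV[2][2]++ -> VV[2]=[0, 0, 1, 0]
Event 2: SEND 0->1: VV[0][0]++ -> VV[0]=[1, 0, 0, 0], msg_vec=[1, 0, 0, 0]; VV[1]=max(VV[1],msg_vec) then VV[1][1]++ -> VV[1]=[1, 1, 0, 0]
Event 3: SEND 0->3: VV[0][0]++ -> VV[0]=[2, 0, 0, 0], msg_vec=[2, 0, 0, 0]; VV[3]=max(VV[3],msg_vec) then VV[3][3]++ -> VV[3]=[2, 0, 0, 1]
Event 4: SEND 0->3: VV[0][0]++ -> VV[0]=[3, 0, 0, 0], msg_vec=[3, 0, 0, 0]; VV[3]=max(VV[3],msg_vec) then VV[3][3]++ -> VV[3]=[3, 0, 0, 2]
Event 5: SEND 1->3: VV[1][1]++ -> VV[1]=[1, 2, 0, 0], msg_vec=[1, 2, 0, 0]; VV[3]=max(VV[3],msg_vec) then VV[3][3]++ -> VV[3]=[3, 2, 0, 3]
Event 1 stamp: [0, 0, 1, 0]
Event 3 stamp: [2, 0, 0, 0]
[0, 0, 1, 0] <= [2, 0, 0, 0]? False
[2, 0, 0, 0] <= [0, 0, 1, 0]? False
Relation: concurrent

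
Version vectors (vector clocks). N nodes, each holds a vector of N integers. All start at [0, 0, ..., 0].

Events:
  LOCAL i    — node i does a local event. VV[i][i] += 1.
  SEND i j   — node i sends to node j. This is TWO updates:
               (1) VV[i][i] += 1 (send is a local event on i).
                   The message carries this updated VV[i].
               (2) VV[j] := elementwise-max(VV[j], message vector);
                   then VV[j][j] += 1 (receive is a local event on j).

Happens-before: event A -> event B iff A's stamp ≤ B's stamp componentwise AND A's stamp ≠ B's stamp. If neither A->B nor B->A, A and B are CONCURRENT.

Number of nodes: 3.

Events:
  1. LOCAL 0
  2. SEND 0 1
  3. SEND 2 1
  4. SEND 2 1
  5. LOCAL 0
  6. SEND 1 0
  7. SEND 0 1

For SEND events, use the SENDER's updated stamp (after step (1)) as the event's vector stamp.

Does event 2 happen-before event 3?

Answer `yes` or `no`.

Answer: no

Derivation:
Initial: VV[0]=[0, 0, 0]
Initial: VV[1]=[0, 0, 0]
Initial: VV[2]=[0, 0, 0]
Event 1: LOCAL 0: VV[0][0]++ -> VV[0]=[1, 0, 0]
Event 2: SEND 0->1: VV[0][0]++ -> VV[0]=[2, 0, 0], msg_vec=[2, 0, 0]; VV[1]=max(VV[1],msg_vec) then VV[1][1]++ -> VV[1]=[2, 1, 0]
Event 3: SEND 2->1: VV[2][2]++ -> VV[2]=[0, 0, 1], msg_vec=[0, 0, 1]; VV[1]=max(VV[1],msg_vec) then VV[1][1]++ -> VV[1]=[2, 2, 1]
Event 4: SEND 2->1: VV[2][2]++ -> VV[2]=[0, 0, 2], msg_vec=[0, 0, 2]; VV[1]=max(VV[1],msg_vec) then VV[1][1]++ -> VV[1]=[2, 3, 2]
Event 5: LOCAL 0: VV[0][0]++ -> VV[0]=[3, 0, 0]
Event 6: SEND 1->0: VV[1][1]++ -> VV[1]=[2, 4, 2], msg_vec=[2, 4, 2]; VV[0]=max(VV[0],msg_vec) then VV[0][0]++ -> VV[0]=[4, 4, 2]
Event 7: SEND 0->1: VV[0][0]++ -> VV[0]=[5, 4, 2], msg_vec=[5, 4, 2]; VV[1]=max(VV[1],msg_vec) then VV[1][1]++ -> VV[1]=[5, 5, 2]
Event 2 stamp: [2, 0, 0]
Event 3 stamp: [0, 0, 1]
[2, 0, 0] <= [0, 0, 1]? False. Equal? False. Happens-before: False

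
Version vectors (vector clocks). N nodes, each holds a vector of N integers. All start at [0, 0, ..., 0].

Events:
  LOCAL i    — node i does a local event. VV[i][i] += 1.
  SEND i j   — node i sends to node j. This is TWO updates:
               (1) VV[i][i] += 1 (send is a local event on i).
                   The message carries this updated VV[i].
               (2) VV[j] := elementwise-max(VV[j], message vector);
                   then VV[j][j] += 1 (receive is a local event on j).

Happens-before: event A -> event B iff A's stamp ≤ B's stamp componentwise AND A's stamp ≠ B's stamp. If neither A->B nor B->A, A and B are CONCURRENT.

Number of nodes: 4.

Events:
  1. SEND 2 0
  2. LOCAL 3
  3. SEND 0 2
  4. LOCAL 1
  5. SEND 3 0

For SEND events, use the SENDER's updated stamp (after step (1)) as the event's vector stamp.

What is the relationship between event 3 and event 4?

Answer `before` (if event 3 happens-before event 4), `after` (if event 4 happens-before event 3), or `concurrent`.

Initial: VV[0]=[0, 0, 0, 0]
Initial: VV[1]=[0, 0, 0, 0]
Initial: VV[2]=[0, 0, 0, 0]
Initial: VV[3]=[0, 0, 0, 0]
Event 1: SEND 2->0: VV[2][2]++ -> VV[2]=[0, 0, 1, 0], msg_vec=[0, 0, 1, 0]; VV[0]=max(VV[0],msg_vec) then VV[0][0]++ -> VV[0]=[1, 0, 1, 0]
Event 2: LOCAL 3: VV[3][3]++ -> VV[3]=[0, 0, 0, 1]
Event 3: SEND 0->2: VV[0][0]++ -> VV[0]=[2, 0, 1, 0], msg_vec=[2, 0, 1, 0]; VV[2]=max(VV[2],msg_vec) then VV[2][2]++ -> VV[2]=[2, 0, 2, 0]
Event 4: LOCAL 1: VV[1][1]++ -> VV[1]=[0, 1, 0, 0]
Event 5: SEND 3->0: VV[3][3]++ -> VV[3]=[0, 0, 0, 2], msg_vec=[0, 0, 0, 2]; VV[0]=max(VV[0],msg_vec) then VV[0][0]++ -> VV[0]=[3, 0, 1, 2]
Event 3 stamp: [2, 0, 1, 0]
Event 4 stamp: [0, 1, 0, 0]
[2, 0, 1, 0] <= [0, 1, 0, 0]? False
[0, 1, 0, 0] <= [2, 0, 1, 0]? False
Relation: concurrent

Answer: concurrent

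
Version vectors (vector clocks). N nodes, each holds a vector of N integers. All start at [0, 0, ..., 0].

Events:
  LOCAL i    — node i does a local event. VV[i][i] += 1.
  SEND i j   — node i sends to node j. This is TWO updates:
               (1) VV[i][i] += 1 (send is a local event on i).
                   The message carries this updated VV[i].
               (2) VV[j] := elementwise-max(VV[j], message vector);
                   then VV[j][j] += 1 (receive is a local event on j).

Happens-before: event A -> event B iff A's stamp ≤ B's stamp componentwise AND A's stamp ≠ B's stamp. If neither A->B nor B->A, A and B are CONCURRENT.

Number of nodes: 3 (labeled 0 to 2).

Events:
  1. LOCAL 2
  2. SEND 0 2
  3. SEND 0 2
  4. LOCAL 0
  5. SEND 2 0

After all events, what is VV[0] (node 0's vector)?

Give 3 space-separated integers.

Initial: VV[0]=[0, 0, 0]
Initial: VV[1]=[0, 0, 0]
Initial: VV[2]=[0, 0, 0]
Event 1: LOCAL 2: VV[2][2]++ -> VV[2]=[0, 0, 1]
Event 2: SEND 0->2: VV[0][0]++ -> VV[0]=[1, 0, 0], msg_vec=[1, 0, 0]; VV[2]=max(VV[2],msg_vec) then VV[2][2]++ -> VV[2]=[1, 0, 2]
Event 3: SEND 0->2: VV[0][0]++ -> VV[0]=[2, 0, 0], msg_vec=[2, 0, 0]; VV[2]=max(VV[2],msg_vec) then VV[2][2]++ -> VV[2]=[2, 0, 3]
Event 4: LOCAL 0: VV[0][0]++ -> VV[0]=[3, 0, 0]
Event 5: SEND 2->0: VV[2][2]++ -> VV[2]=[2, 0, 4], msg_vec=[2, 0, 4]; VV[0]=max(VV[0],msg_vec) then VV[0][0]++ -> VV[0]=[4, 0, 4]
Final vectors: VV[0]=[4, 0, 4]; VV[1]=[0, 0, 0]; VV[2]=[2, 0, 4]

Answer: 4 0 4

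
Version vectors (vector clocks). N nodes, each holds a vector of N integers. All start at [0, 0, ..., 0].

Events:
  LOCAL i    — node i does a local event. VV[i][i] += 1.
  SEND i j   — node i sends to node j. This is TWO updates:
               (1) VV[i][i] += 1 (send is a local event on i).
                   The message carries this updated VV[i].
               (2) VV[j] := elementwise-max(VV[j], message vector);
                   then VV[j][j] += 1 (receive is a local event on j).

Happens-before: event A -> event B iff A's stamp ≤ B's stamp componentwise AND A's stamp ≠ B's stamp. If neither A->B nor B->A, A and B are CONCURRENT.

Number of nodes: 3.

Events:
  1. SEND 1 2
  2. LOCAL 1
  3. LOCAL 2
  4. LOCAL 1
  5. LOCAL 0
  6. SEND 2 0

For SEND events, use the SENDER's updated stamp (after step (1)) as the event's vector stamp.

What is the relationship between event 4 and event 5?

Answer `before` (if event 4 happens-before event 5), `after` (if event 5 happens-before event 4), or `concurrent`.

Answer: concurrent

Derivation:
Initial: VV[0]=[0, 0, 0]
Initial: VV[1]=[0, 0, 0]
Initial: VV[2]=[0, 0, 0]
Event 1: SEND 1->2: VV[1][1]++ -> VV[1]=[0, 1, 0], msg_vec=[0, 1, 0]; VV[2]=max(VV[2],msg_vec) then VV[2][2]++ -> VV[2]=[0, 1, 1]
Event 2: LOCAL 1: VV[1][1]++ -> VV[1]=[0, 2, 0]
Event 3: LOCAL 2: VV[2][2]++ -> VV[2]=[0, 1, 2]
Event 4: LOCAL 1: VV[1][1]++ -> VV[1]=[0, 3, 0]
Event 5: LOCAL 0: VV[0][0]++ -> VV[0]=[1, 0, 0]
Event 6: SEND 2->0: VV[2][2]++ -> VV[2]=[0, 1, 3], msg_vec=[0, 1, 3]; VV[0]=max(VV[0],msg_vec) then VV[0][0]++ -> VV[0]=[2, 1, 3]
Event 4 stamp: [0, 3, 0]
Event 5 stamp: [1, 0, 0]
[0, 3, 0] <= [1, 0, 0]? False
[1, 0, 0] <= [0, 3, 0]? False
Relation: concurrent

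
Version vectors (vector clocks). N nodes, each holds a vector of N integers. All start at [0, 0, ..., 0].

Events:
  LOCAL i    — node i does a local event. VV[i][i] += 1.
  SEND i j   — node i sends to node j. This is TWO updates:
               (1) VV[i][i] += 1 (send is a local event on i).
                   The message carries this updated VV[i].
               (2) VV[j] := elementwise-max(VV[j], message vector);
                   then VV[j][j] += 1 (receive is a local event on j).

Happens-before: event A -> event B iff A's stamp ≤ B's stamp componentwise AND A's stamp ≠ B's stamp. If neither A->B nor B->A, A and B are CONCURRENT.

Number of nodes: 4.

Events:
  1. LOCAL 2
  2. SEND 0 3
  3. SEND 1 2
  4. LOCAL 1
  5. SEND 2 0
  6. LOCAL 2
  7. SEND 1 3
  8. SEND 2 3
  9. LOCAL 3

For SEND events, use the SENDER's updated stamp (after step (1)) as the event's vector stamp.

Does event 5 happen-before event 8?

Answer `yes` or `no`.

Initial: VV[0]=[0, 0, 0, 0]
Initial: VV[1]=[0, 0, 0, 0]
Initial: VV[2]=[0, 0, 0, 0]
Initial: VV[3]=[0, 0, 0, 0]
Event 1: LOCAL 2: VV[2][2]++ -> VV[2]=[0, 0, 1, 0]
Event 2: SEND 0->3: VV[0][0]++ -> VV[0]=[1, 0, 0, 0], msg_vec=[1, 0, 0, 0]; VV[3]=max(VV[3],msg_vec) then VV[3][3]++ -> VV[3]=[1, 0, 0, 1]
Event 3: SEND 1->2: VV[1][1]++ -> VV[1]=[0, 1, 0, 0], msg_vec=[0, 1, 0, 0]; VV[2]=max(VV[2],msg_vec) then VV[2][2]++ -> VV[2]=[0, 1, 2, 0]
Event 4: LOCAL 1: VV[1][1]++ -> VV[1]=[0, 2, 0, 0]
Event 5: SEND 2->0: VV[2][2]++ -> VV[2]=[0, 1, 3, 0], msg_vec=[0, 1, 3, 0]; VV[0]=max(VV[0],msg_vec) then VV[0][0]++ -> VV[0]=[2, 1, 3, 0]
Event 6: LOCAL 2: VV[2][2]++ -> VV[2]=[0, 1, 4, 0]
Event 7: SEND 1->3: VV[1][1]++ -> VV[1]=[0, 3, 0, 0], msg_vec=[0, 3, 0, 0]; VV[3]=max(VV[3],msg_vec) then VV[3][3]++ -> VV[3]=[1, 3, 0, 2]
Event 8: SEND 2->3: VV[2][2]++ -> VV[2]=[0, 1, 5, 0], msg_vec=[0, 1, 5, 0]; VV[3]=max(VV[3],msg_vec) then VV[3][3]++ -> VV[3]=[1, 3, 5, 3]
Event 9: LOCAL 3: VV[3][3]++ -> VV[3]=[1, 3, 5, 4]
Event 5 stamp: [0, 1, 3, 0]
Event 8 stamp: [0, 1, 5, 0]
[0, 1, 3, 0] <= [0, 1, 5, 0]? True. Equal? False. Happens-before: True

Answer: yes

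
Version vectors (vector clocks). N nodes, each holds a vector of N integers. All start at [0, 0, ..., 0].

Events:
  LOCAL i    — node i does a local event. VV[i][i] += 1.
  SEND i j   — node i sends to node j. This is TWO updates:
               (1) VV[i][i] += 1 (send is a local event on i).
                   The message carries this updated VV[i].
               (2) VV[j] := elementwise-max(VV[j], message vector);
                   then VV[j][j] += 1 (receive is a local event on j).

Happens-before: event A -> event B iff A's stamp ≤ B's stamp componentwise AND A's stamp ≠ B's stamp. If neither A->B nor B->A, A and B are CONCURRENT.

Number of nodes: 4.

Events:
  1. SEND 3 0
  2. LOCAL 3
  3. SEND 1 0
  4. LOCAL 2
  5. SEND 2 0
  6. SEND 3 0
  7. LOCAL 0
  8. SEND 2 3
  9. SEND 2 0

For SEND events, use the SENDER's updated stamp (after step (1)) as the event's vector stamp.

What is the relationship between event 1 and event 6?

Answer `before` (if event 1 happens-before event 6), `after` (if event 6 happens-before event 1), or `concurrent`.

Answer: before

Derivation:
Initial: VV[0]=[0, 0, 0, 0]
Initial: VV[1]=[0, 0, 0, 0]
Initial: VV[2]=[0, 0, 0, 0]
Initial: VV[3]=[0, 0, 0, 0]
Event 1: SEND 3->0: VV[3][3]++ -> VV[3]=[0, 0, 0, 1], msg_vec=[0, 0, 0, 1]; VV[0]=max(VV[0],msg_vec) then VV[0][0]++ -> VV[0]=[1, 0, 0, 1]
Event 2: LOCAL 3: VV[3][3]++ -> VV[3]=[0, 0, 0, 2]
Event 3: SEND 1->0: VV[1][1]++ -> VV[1]=[0, 1, 0, 0], msg_vec=[0, 1, 0, 0]; VV[0]=max(VV[0],msg_vec) then VV[0][0]++ -> VV[0]=[2, 1, 0, 1]
Event 4: LOCAL 2: VV[2][2]++ -> VV[2]=[0, 0, 1, 0]
Event 5: SEND 2->0: VV[2][2]++ -> VV[2]=[0, 0, 2, 0], msg_vec=[0, 0, 2, 0]; VV[0]=max(VV[0],msg_vec) then VV[0][0]++ -> VV[0]=[3, 1, 2, 1]
Event 6: SEND 3->0: VV[3][3]++ -> VV[3]=[0, 0, 0, 3], msg_vec=[0, 0, 0, 3]; VV[0]=max(VV[0],msg_vec) then VV[0][0]++ -> VV[0]=[4, 1, 2, 3]
Event 7: LOCAL 0: VV[0][0]++ -> VV[0]=[5, 1, 2, 3]
Event 8: SEND 2->3: VV[2][2]++ -> VV[2]=[0, 0, 3, 0], msg_vec=[0, 0, 3, 0]; VV[3]=max(VV[3],msg_vec) then VV[3][3]++ -> VV[3]=[0, 0, 3, 4]
Event 9: SEND 2->0: VV[2][2]++ -> VV[2]=[0, 0, 4, 0], msg_vec=[0, 0, 4, 0]; VV[0]=max(VV[0],msg_vec) then VV[0][0]++ -> VV[0]=[6, 1, 4, 3]
Event 1 stamp: [0, 0, 0, 1]
Event 6 stamp: [0, 0, 0, 3]
[0, 0, 0, 1] <= [0, 0, 0, 3]? True
[0, 0, 0, 3] <= [0, 0, 0, 1]? False
Relation: before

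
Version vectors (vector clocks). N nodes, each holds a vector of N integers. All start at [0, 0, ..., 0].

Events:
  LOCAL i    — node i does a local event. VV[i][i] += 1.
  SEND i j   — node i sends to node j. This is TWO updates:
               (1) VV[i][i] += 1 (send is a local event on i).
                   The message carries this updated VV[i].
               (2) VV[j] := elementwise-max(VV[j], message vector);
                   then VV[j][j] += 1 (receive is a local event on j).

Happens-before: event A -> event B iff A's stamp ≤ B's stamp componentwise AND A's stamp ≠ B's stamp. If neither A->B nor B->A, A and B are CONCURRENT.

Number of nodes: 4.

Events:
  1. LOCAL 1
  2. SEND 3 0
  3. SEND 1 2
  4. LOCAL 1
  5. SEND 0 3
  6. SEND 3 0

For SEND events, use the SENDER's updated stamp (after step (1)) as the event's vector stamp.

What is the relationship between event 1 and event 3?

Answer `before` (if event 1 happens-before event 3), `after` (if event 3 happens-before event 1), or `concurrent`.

Answer: before

Derivation:
Initial: VV[0]=[0, 0, 0, 0]
Initial: VV[1]=[0, 0, 0, 0]
Initial: VV[2]=[0, 0, 0, 0]
Initial: VV[3]=[0, 0, 0, 0]
Event 1: LOCAL 1: VV[1][1]++ -> VV[1]=[0, 1, 0, 0]
Event 2: SEND 3->0: VV[3][3]++ -> VV[3]=[0, 0, 0, 1], msg_vec=[0, 0, 0, 1]; VV[0]=max(VV[0],msg_vec) then VV[0][0]++ -> VV[0]=[1, 0, 0, 1]
Event 3: SEND 1->2: VV[1][1]++ -> VV[1]=[0, 2, 0, 0], msg_vec=[0, 2, 0, 0]; VV[2]=max(VV[2],msg_vec) then VV[2][2]++ -> VV[2]=[0, 2, 1, 0]
Event 4: LOCAL 1: VV[1][1]++ -> VV[1]=[0, 3, 0, 0]
Event 5: SEND 0->3: VV[0][0]++ -> VV[0]=[2, 0, 0, 1], msg_vec=[2, 0, 0, 1]; VV[3]=max(VV[3],msg_vec) then VV[3][3]++ -> VV[3]=[2, 0, 0, 2]
Event 6: SEND 3->0: VV[3][3]++ -> VV[3]=[2, 0, 0, 3], msg_vec=[2, 0, 0, 3]; VV[0]=max(VV[0],msg_vec) then VV[0][0]++ -> VV[0]=[3, 0, 0, 3]
Event 1 stamp: [0, 1, 0, 0]
Event 3 stamp: [0, 2, 0, 0]
[0, 1, 0, 0] <= [0, 2, 0, 0]? True
[0, 2, 0, 0] <= [0, 1, 0, 0]? False
Relation: before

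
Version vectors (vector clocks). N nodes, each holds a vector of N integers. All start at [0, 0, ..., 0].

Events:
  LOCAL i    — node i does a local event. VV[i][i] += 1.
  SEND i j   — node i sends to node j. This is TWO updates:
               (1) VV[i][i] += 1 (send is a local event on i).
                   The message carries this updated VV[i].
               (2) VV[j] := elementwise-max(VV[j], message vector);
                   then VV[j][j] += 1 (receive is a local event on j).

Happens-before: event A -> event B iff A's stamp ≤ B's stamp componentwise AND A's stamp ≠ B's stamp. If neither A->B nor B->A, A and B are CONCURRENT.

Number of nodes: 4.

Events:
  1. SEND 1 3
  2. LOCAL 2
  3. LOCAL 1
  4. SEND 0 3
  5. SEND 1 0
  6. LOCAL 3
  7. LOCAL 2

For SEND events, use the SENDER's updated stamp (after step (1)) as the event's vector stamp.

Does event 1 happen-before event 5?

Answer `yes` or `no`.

Initial: VV[0]=[0, 0, 0, 0]
Initial: VV[1]=[0, 0, 0, 0]
Initial: VV[2]=[0, 0, 0, 0]
Initial: VV[3]=[0, 0, 0, 0]
Event 1: SEND 1->3: VV[1][1]++ -> VV[1]=[0, 1, 0, 0], msg_vec=[0, 1, 0, 0]; VV[3]=max(VV[3],msg_vec) then VV[3][3]++ -> VV[3]=[0, 1, 0, 1]
Event 2: LOCAL 2: VV[2][2]++ -> VV[2]=[0, 0, 1, 0]
Event 3: LOCAL 1: VV[1][1]++ -> VV[1]=[0, 2, 0, 0]
Event 4: SEND 0->3: VV[0][0]++ -> VV[0]=[1, 0, 0, 0], msg_vec=[1, 0, 0, 0]; VV[3]=max(VV[3],msg_vec) then VV[3][3]++ -> VV[3]=[1, 1, 0, 2]
Event 5: SEND 1->0: VV[1][1]++ -> VV[1]=[0, 3, 0, 0], msg_vec=[0, 3, 0, 0]; VV[0]=max(VV[0],msg_vec) then VV[0][0]++ -> VV[0]=[2, 3, 0, 0]
Event 6: LOCAL 3: VV[3][3]++ -> VV[3]=[1, 1, 0, 3]
Event 7: LOCAL 2: VV[2][2]++ -> VV[2]=[0, 0, 2, 0]
Event 1 stamp: [0, 1, 0, 0]
Event 5 stamp: [0, 3, 0, 0]
[0, 1, 0, 0] <= [0, 3, 0, 0]? True. Equal? False. Happens-before: True

Answer: yes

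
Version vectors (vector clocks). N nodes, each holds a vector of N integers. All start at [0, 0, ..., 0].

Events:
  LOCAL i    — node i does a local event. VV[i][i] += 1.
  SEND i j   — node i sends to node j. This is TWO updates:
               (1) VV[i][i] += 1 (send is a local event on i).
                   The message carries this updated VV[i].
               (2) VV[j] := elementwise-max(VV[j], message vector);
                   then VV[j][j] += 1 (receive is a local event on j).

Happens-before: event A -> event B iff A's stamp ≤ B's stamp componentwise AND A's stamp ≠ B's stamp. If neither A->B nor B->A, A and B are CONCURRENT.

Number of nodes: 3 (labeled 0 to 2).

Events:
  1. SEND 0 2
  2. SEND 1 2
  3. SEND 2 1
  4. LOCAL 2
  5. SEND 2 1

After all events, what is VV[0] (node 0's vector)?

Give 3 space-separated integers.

Initial: VV[0]=[0, 0, 0]
Initial: VV[1]=[0, 0, 0]
Initial: VV[2]=[0, 0, 0]
Event 1: SEND 0->2: VV[0][0]++ -> VV[0]=[1, 0, 0], msg_vec=[1, 0, 0]; VV[2]=max(VV[2],msg_vec) then VV[2][2]++ -> VV[2]=[1, 0, 1]
Event 2: SEND 1->2: VV[1][1]++ -> VV[1]=[0, 1, 0], msg_vec=[0, 1, 0]; VV[2]=max(VV[2],msg_vec) then VV[2][2]++ -> VV[2]=[1, 1, 2]
Event 3: SEND 2->1: VV[2][2]++ -> VV[2]=[1, 1, 3], msg_vec=[1, 1, 3]; VV[1]=max(VV[1],msg_vec) then VV[1][1]++ -> VV[1]=[1, 2, 3]
Event 4: LOCAL 2: VV[2][2]++ -> VV[2]=[1, 1, 4]
Event 5: SEND 2->1: VV[2][2]++ -> VV[2]=[1, 1, 5], msg_vec=[1, 1, 5]; VV[1]=max(VV[1],msg_vec) then VV[1][1]++ -> VV[1]=[1, 3, 5]
Final vectors: VV[0]=[1, 0, 0]; VV[1]=[1, 3, 5]; VV[2]=[1, 1, 5]

Answer: 1 0 0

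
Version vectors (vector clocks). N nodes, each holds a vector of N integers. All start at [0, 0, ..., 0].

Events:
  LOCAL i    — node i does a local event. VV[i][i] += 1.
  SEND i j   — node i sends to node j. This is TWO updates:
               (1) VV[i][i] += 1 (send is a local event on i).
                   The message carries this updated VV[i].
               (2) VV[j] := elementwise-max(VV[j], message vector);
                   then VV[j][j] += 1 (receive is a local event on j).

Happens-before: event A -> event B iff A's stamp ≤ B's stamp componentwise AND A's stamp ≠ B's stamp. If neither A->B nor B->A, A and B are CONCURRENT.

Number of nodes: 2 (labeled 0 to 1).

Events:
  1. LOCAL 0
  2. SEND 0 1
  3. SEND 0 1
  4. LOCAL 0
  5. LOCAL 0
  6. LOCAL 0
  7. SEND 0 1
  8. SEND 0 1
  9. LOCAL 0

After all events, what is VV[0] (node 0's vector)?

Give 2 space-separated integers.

Answer: 9 0

Derivation:
Initial: VV[0]=[0, 0]
Initial: VV[1]=[0, 0]
Event 1: LOCAL 0: VV[0][0]++ -> VV[0]=[1, 0]
Event 2: SEND 0->1: VV[0][0]++ -> VV[0]=[2, 0], msg_vec=[2, 0]; VV[1]=max(VV[1],msg_vec) then VV[1][1]++ -> VV[1]=[2, 1]
Event 3: SEND 0->1: VV[0][0]++ -> VV[0]=[3, 0], msg_vec=[3, 0]; VV[1]=max(VV[1],msg_vec) then VV[1][1]++ -> VV[1]=[3, 2]
Event 4: LOCAL 0: VV[0][0]++ -> VV[0]=[4, 0]
Event 5: LOCAL 0: VV[0][0]++ -> VV[0]=[5, 0]
Event 6: LOCAL 0: VV[0][0]++ -> VV[0]=[6, 0]
Event 7: SEND 0->1: VV[0][0]++ -> VV[0]=[7, 0], msg_vec=[7, 0]; VV[1]=max(VV[1],msg_vec) then VV[1][1]++ -> VV[1]=[7, 3]
Event 8: SEND 0->1: VV[0][0]++ -> VV[0]=[8, 0], msg_vec=[8, 0]; VV[1]=max(VV[1],msg_vec) then VV[1][1]++ -> VV[1]=[8, 4]
Event 9: LOCAL 0: VV[0][0]++ -> VV[0]=[9, 0]
Final vectors: VV[0]=[9, 0]; VV[1]=[8, 4]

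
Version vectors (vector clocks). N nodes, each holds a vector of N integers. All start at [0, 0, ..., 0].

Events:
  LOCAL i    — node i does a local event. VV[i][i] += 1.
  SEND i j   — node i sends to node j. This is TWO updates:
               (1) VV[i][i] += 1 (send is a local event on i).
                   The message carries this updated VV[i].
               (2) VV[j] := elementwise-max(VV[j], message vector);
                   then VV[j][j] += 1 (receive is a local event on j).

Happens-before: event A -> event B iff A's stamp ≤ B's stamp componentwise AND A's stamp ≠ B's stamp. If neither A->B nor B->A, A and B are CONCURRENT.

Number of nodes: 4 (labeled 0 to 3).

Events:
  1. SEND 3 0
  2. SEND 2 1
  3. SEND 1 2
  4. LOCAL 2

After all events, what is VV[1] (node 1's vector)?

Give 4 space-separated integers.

Initial: VV[0]=[0, 0, 0, 0]
Initial: VV[1]=[0, 0, 0, 0]
Initial: VV[2]=[0, 0, 0, 0]
Initial: VV[3]=[0, 0, 0, 0]
Event 1: SEND 3->0: VV[3][3]++ -> VV[3]=[0, 0, 0, 1], msg_vec=[0, 0, 0, 1]; VV[0]=max(VV[0],msg_vec) then VV[0][0]++ -> VV[0]=[1, 0, 0, 1]
Event 2: SEND 2->1: VV[2][2]++ -> VV[2]=[0, 0, 1, 0], msg_vec=[0, 0, 1, 0]; VV[1]=max(VV[1],msg_vec) then VV[1][1]++ -> VV[1]=[0, 1, 1, 0]
Event 3: SEND 1->2: VV[1][1]++ -> VV[1]=[0, 2, 1, 0], msg_vec=[0, 2, 1, 0]; VV[2]=max(VV[2],msg_vec) then VV[2][2]++ -> VV[2]=[0, 2, 2, 0]
Event 4: LOCAL 2: VV[2][2]++ -> VV[2]=[0, 2, 3, 0]
Final vectors: VV[0]=[1, 0, 0, 1]; VV[1]=[0, 2, 1, 0]; VV[2]=[0, 2, 3, 0]; VV[3]=[0, 0, 0, 1]

Answer: 0 2 1 0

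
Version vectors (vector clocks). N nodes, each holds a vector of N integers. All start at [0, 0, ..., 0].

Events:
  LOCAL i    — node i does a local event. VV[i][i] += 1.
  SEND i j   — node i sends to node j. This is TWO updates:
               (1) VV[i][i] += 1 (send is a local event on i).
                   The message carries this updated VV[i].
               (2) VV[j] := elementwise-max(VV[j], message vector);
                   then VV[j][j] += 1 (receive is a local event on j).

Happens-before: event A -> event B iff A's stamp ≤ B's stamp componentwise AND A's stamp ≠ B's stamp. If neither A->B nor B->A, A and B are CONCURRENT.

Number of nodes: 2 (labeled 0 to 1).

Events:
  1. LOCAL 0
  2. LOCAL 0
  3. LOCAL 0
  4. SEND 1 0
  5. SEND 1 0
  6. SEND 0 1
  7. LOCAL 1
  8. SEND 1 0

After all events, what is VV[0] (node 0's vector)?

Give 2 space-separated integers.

Answer: 7 5

Derivation:
Initial: VV[0]=[0, 0]
Initial: VV[1]=[0, 0]
Event 1: LOCAL 0: VV[0][0]++ -> VV[0]=[1, 0]
Event 2: LOCAL 0: VV[0][0]++ -> VV[0]=[2, 0]
Event 3: LOCAL 0: VV[0][0]++ -> VV[0]=[3, 0]
Event 4: SEND 1->0: VV[1][1]++ -> VV[1]=[0, 1], msg_vec=[0, 1]; VV[0]=max(VV[0],msg_vec) then VV[0][0]++ -> VV[0]=[4, 1]
Event 5: SEND 1->0: VV[1][1]++ -> VV[1]=[0, 2], msg_vec=[0, 2]; VV[0]=max(VV[0],msg_vec) then VV[0][0]++ -> VV[0]=[5, 2]
Event 6: SEND 0->1: VV[0][0]++ -> VV[0]=[6, 2], msg_vec=[6, 2]; VV[1]=max(VV[1],msg_vec) then VV[1][1]++ -> VV[1]=[6, 3]
Event 7: LOCAL 1: VV[1][1]++ -> VV[1]=[6, 4]
Event 8: SEND 1->0: VV[1][1]++ -> VV[1]=[6, 5], msg_vec=[6, 5]; VV[0]=max(VV[0],msg_vec) then VV[0][0]++ -> VV[0]=[7, 5]
Final vectors: VV[0]=[7, 5]; VV[1]=[6, 5]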